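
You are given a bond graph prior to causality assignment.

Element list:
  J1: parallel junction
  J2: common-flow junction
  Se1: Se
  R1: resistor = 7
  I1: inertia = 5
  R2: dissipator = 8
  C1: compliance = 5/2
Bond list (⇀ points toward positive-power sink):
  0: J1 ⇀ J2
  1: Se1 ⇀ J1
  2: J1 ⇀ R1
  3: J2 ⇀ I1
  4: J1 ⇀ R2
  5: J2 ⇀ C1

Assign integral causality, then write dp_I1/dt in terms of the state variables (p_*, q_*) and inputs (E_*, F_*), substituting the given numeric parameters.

dp_I1/dt = E_Se1 - 2*q_C1/5

β1 stroke→J1  (Se1 fixes effort; stroke away)
β0 stroke→J2  (common-e at J1 fixed by 1)
β2 stroke→R1  (common-e at J1 fixed by 1)
β4 stroke→R2  (common-e at J1 fixed by 1)
β3 stroke→I1  (prefer integral on I1)
β5 stroke→J2  (J2: bond 3 brought flow, rest push out)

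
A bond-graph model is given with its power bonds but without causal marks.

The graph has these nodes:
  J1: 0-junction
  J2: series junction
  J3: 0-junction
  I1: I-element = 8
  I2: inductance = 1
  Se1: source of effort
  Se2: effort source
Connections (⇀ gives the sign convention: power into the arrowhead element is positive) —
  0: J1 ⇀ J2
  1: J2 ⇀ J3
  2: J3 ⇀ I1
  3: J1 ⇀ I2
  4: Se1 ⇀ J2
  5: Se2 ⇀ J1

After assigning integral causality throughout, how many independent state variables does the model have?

2  (I1, I2 all integral)

#4 →J2  (Se1 fixes effort; stroke away)
#5 →J1  (source Se2 imposes e)
#0 →J2  (common-e at J1 fixed by 5)
#3 →I2  (common-e at J1 fixed by 5)
#1 →J3  (J2: last free bond brings flow in)
#2 →I1  (0-jn J3 has e-setter on 1)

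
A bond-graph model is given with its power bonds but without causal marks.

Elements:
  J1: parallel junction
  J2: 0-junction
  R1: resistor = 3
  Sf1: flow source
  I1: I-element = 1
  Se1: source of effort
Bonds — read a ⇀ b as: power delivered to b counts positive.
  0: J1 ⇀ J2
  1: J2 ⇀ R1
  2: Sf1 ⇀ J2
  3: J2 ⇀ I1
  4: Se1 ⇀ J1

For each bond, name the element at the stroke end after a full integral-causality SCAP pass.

b0 |J2
b1 |R1
b2 |Sf1
b3 |I1
b4 |J1

#2 |Sf1  (Sf1 fixes flow; stroke at Sf1)
#4 |J1  (Se1 (Se) sets effort on bond)
#0 |J2  (J1: bond 4 brought effort, rest push out)
#1 |R1  (J2 effort already set via bond 0)
#3 |I1  (J2 effort already set via bond 0)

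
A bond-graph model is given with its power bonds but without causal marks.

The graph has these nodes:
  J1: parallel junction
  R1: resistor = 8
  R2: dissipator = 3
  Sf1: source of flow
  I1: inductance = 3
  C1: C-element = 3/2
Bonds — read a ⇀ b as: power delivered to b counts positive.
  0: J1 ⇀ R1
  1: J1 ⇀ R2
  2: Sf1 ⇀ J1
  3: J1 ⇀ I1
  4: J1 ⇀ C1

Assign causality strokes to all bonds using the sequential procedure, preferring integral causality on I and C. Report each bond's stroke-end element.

#2 →Sf1  (Sf1 fixes flow; stroke at Sf1)
#3 →I1  (prefer integral on I1)
#4 →J1  (prefer integral on C1)
#0 →R1  (J1: bond 4 brought effort, rest push out)
#1 →R2  (J1: bond 4 brought effort, rest push out)

bond 0 stroke→R1
bond 1 stroke→R2
bond 2 stroke→Sf1
bond 3 stroke→I1
bond 4 stroke→J1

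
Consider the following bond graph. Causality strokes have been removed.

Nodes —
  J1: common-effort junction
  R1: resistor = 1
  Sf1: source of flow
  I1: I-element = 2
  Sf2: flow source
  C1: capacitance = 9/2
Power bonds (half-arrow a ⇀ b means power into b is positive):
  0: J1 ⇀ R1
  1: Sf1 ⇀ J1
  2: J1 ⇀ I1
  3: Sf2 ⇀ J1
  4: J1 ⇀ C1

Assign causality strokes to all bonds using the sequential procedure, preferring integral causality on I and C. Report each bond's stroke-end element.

β0 stroke→R1
β1 stroke→Sf1
β2 stroke→I1
β3 stroke→Sf2
β4 stroke→J1

bond 1 |Sf1  (source Sf1 imposes f)
bond 3 |Sf2  (Sf2 (Sf) sets flow on bond)
bond 2 |I1  (prefer integral on I1)
bond 4 |J1  (C1 outputs effort q/C1)
bond 0 |R1  (0-jn J1 has e-setter on 4)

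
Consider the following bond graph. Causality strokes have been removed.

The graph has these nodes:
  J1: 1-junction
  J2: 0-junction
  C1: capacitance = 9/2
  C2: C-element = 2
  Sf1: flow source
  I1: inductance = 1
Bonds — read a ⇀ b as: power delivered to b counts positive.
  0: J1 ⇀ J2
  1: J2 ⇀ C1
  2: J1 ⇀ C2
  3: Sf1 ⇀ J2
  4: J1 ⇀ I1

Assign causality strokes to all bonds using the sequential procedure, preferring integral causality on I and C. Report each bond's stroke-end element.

b0 stroke at J1
b1 stroke at J2
b2 stroke at J1
b3 stroke at Sf1
b4 stroke at I1

β3 |Sf1  (Sf1 fixes flow; stroke at Sf1)
β1 |J2  (C1 outputs effort q/C1)
β0 |J1  (0-jn J2 has e-setter on 1)
β2 |J1  (prefer integral on C2)
β4 |I1  (J1 needs exactly one f-in)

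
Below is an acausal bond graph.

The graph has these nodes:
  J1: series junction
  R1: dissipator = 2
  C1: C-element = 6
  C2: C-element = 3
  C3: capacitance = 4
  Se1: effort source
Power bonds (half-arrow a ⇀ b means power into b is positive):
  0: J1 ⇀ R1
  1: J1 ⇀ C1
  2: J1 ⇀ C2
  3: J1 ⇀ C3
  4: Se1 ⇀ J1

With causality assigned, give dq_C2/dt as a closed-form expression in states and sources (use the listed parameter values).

dq_C2/dt = E_Se1/2 - q_C1/12 - q_C2/6 - q_C3/8

β4 →J1  (source Se1 imposes e)
β1 →J1  (C1: C, integral causality)
β2 →J1  (C2: C, integral causality)
β3 →J1  (prefer integral on C3)
β0 →R1  (J1 needs exactly one f-in)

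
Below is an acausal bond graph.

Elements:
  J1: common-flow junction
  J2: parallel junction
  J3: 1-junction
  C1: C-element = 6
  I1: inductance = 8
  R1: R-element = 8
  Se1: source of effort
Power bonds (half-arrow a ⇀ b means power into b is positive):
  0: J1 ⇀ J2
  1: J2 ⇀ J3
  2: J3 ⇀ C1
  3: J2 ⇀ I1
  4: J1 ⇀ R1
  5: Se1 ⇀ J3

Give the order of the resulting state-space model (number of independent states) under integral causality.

b5 →J3  (Se1 (Se) sets effort on bond)
b2 →J3  (C1: C, integral causality)
b1 →J2  (J3: last free bond brings flow in)
b0 →J1  (J2: bond 1 brought effort, rest push out)
b3 →I1  (J2 effort already set via bond 1)
b4 →R1  (J1: last free bond brings flow in)

2  (C1, I1 all integral)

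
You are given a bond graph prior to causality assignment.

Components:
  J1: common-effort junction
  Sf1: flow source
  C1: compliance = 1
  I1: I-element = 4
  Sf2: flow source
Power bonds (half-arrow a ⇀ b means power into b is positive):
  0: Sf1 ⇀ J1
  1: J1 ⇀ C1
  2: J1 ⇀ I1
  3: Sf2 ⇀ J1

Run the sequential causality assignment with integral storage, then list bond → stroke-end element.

β0 stroke at Sf1  (Sf1 (Sf) sets flow on bond)
β3 stroke at Sf2  (Sf2 (Sf) sets flow on bond)
β1 stroke at J1  (prefer integral on C1)
β2 stroke at I1  (common-e at J1 fixed by 1)

bond 0 stroke at Sf1
bond 1 stroke at J1
bond 2 stroke at I1
bond 3 stroke at Sf2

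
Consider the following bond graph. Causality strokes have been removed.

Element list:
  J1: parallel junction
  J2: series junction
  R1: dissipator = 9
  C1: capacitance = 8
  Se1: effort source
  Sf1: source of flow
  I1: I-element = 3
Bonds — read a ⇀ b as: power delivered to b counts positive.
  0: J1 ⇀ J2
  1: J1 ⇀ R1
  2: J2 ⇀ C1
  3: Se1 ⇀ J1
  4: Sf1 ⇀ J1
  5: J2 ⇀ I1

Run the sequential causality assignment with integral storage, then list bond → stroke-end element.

#0 →J2
#1 →R1
#2 →J2
#3 →J1
#4 →Sf1
#5 →I1

b3 →J1  (source Se1 imposes e)
b4 →Sf1  (Sf1 fixes flow; stroke at Sf1)
b0 →J2  (J1: bond 3 brought effort, rest push out)
b1 →R1  (common-e at J1 fixed by 3)
b2 →J2  (C1: C, integral causality)
b5 →I1  (J2 needs exactly one f-in)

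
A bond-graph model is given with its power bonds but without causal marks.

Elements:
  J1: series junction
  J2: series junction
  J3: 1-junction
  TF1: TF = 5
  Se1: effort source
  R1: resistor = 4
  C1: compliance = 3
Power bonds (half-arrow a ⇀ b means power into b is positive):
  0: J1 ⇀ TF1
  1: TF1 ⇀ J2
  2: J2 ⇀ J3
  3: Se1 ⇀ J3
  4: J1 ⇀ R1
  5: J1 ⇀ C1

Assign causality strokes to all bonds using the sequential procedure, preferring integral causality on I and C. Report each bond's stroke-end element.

β3 |J3  (Se1 (Se) sets effort on bond)
β2 |J2  (only one flow-in slot at J3)
β1 |TF1  (J2 needs exactly one f-in)
β0 |J1  (TF1 one-in-one-out from 1)
β5 |J1  (C1 integral (e out))
β4 |R1  (J1 needs exactly one f-in)

bond 0 →J1
bond 1 →TF1
bond 2 →J2
bond 3 →J3
bond 4 →R1
bond 5 →J1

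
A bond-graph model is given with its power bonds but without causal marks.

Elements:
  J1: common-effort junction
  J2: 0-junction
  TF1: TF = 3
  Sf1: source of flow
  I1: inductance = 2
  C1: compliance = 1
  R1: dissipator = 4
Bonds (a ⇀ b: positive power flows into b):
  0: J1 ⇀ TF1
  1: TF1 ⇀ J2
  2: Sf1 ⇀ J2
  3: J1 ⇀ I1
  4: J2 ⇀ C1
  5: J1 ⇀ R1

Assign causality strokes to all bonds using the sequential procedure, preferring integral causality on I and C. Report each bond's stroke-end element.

bond 0 stroke at J1
bond 1 stroke at TF1
bond 2 stroke at Sf1
bond 3 stroke at I1
bond 4 stroke at J2
bond 5 stroke at R1

#2 |Sf1  (Sf1 (Sf) sets flow on bond)
#3 |I1  (I1: I, integral causality)
#4 |J2  (C1 integral (e out))
#1 |TF1  (common-e at J2 fixed by 4)
#0 |J1  (TF1: transformer flips bond 1)
#5 |R1  (0-jn J1 has e-setter on 0)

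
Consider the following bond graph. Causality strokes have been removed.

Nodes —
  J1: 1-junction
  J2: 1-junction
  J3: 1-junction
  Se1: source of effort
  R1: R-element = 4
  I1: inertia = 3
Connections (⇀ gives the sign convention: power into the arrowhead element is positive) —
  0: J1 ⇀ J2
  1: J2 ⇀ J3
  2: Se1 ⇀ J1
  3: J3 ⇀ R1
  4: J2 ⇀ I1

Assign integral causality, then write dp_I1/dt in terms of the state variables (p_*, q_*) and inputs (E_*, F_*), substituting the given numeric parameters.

dp_I1/dt = E_Se1 - 4*p_I1/3

bond 2 |J1  (Se1 fixes effort; stroke away)
bond 0 |J2  (only one flow-in slot at J1)
bond 4 |I1  (prefer integral on I1)
bond 1 |J2  (J2: bond 4 brought flow, rest push out)
bond 3 |J3  (J3: bond 1 brought flow, rest push out)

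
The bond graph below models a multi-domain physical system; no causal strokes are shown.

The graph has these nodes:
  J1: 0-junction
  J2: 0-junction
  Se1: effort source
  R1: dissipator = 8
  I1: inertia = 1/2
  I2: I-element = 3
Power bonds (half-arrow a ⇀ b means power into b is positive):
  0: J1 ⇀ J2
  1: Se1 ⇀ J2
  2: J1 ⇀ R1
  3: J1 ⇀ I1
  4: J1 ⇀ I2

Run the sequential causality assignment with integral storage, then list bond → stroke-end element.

bond 0 stroke at J1
bond 1 stroke at J2
bond 2 stroke at R1
bond 3 stroke at I1
bond 4 stroke at I2

bond 1 stroke at J2  (Se1 (Se) sets effort on bond)
bond 0 stroke at J1  (J2: bond 1 brought effort, rest push out)
bond 2 stroke at R1  (J1 effort already set via bond 0)
bond 3 stroke at I1  (0-jn J1 has e-setter on 0)
bond 4 stroke at I2  (J1 effort already set via bond 0)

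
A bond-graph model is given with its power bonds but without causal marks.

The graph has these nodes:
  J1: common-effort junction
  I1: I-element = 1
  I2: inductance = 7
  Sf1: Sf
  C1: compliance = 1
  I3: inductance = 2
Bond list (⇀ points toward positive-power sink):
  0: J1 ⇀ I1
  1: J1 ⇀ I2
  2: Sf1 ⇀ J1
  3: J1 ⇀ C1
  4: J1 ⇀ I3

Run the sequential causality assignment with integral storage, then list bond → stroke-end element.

β0 stroke→I1
β1 stroke→I2
β2 stroke→Sf1
β3 stroke→J1
β4 stroke→I3

b2 →Sf1  (Sf1 fixes flow; stroke at Sf1)
b0 →I1  (I1: I, integral causality)
b1 →I2  (I2 integral (f out))
b3 →J1  (C1 integral (e out))
b4 →I3  (common-e at J1 fixed by 3)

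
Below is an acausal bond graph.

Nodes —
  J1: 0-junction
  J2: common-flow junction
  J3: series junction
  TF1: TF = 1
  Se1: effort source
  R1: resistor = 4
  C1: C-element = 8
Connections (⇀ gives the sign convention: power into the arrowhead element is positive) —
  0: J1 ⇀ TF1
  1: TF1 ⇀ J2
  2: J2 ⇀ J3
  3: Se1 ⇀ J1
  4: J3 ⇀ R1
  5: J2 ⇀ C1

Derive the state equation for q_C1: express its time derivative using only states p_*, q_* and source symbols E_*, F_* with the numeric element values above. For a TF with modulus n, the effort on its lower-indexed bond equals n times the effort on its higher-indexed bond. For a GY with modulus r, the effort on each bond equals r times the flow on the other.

dq_C1/dt = E_Se1/4 - q_C1/32

b3 stroke→J1  (Se1 fixes effort; stroke away)
b0 stroke→TF1  (common-e at J1 fixed by 3)
b1 stroke→J2  (TF TF1: opposite of bond 0)
b5 stroke→J2  (prefer integral on C1)
b2 stroke→J3  (only one flow-in slot at J2)
b4 stroke→R1  (only one flow-in slot at J3)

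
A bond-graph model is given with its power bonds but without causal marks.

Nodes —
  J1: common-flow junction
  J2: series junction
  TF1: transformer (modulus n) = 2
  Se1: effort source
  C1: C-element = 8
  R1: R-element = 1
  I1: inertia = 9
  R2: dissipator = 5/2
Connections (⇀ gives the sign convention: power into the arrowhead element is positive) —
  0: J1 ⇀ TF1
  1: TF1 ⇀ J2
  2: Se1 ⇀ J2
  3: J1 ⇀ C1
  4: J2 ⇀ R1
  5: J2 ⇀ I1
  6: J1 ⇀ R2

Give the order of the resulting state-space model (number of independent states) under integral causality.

2  (C1, I1 all integral)

bond 2 |J2  (Se1 (Se) sets effort on bond)
bond 3 |J1  (C1 outputs effort q/C1)
bond 5 |I1  (I1 integral (f out))
bond 1 |J2  (common-f at J2 fixed by 5)
bond 4 |J2  (J2 flow already set via bond 5)
bond 0 |TF1  (TF TF1: opposite of bond 1)
bond 6 |J1  (common-f at J1 fixed by 0)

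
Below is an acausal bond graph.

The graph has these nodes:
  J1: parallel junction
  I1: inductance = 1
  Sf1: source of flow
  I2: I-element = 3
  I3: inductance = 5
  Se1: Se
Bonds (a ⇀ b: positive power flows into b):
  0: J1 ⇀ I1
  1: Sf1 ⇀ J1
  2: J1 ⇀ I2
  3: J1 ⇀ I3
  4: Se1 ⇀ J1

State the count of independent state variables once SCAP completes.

bond 1 stroke at Sf1  (Sf1 (Sf) sets flow on bond)
bond 4 stroke at J1  (Se1 fixes effort; stroke away)
bond 0 stroke at I1  (0-jn J1 has e-setter on 4)
bond 2 stroke at I2  (0-jn J1 has e-setter on 4)
bond 3 stroke at I3  (J1: bond 4 brought effort, rest push out)

3  (I1, I2, I3 all integral)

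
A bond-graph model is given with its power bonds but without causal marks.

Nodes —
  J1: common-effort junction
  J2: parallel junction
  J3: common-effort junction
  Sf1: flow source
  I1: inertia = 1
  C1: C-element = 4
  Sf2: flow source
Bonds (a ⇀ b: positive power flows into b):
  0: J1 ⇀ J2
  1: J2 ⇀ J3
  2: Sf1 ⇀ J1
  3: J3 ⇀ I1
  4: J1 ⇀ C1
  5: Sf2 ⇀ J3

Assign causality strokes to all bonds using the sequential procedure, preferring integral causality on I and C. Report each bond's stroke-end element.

β2 →Sf1  (Sf1 fixes flow; stroke at Sf1)
β5 →Sf2  (Sf2 fixes flow; stroke at Sf2)
β3 →I1  (I1: I, integral causality)
β1 →J3  (J3: last free bond brings effort in)
β0 →J2  (J2: last free bond brings effort in)
β4 →J1  (closing 0-jn rule on J1)

b0 stroke at J2
b1 stroke at J3
b2 stroke at Sf1
b3 stroke at I1
b4 stroke at J1
b5 stroke at Sf2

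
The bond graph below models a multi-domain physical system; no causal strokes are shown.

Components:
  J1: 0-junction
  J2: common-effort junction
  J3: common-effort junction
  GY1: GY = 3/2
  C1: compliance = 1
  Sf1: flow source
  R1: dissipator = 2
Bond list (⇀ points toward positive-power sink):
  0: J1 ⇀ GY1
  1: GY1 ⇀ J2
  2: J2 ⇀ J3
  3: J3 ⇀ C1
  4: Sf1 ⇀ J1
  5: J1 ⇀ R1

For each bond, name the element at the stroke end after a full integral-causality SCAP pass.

#0 |GY1
#1 |GY1
#2 |J2
#3 |J3
#4 |Sf1
#5 |J1

β4 stroke→Sf1  (Sf1 (Sf) sets flow on bond)
β3 stroke→J3  (C1 outputs effort q/C1)
β2 stroke→J2  (J3 effort already set via bond 3)
β1 stroke→GY1  (0-jn J2 has e-setter on 2)
β0 stroke→GY1  (GY GY1: same side as bond 1)
β5 stroke→J1  (only one effort-in slot at J1)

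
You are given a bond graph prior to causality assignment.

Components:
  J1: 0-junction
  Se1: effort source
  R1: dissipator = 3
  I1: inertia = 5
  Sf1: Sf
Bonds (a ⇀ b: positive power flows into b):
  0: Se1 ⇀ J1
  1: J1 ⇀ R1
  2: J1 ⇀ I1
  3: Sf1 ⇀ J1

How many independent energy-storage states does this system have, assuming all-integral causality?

1  (I1 all integral)

β0 stroke at J1  (Se1 (Se) sets effort on bond)
β3 stroke at Sf1  (Sf1 fixes flow; stroke at Sf1)
β1 stroke at R1  (J1 effort already set via bond 0)
β2 stroke at I1  (0-jn J1 has e-setter on 0)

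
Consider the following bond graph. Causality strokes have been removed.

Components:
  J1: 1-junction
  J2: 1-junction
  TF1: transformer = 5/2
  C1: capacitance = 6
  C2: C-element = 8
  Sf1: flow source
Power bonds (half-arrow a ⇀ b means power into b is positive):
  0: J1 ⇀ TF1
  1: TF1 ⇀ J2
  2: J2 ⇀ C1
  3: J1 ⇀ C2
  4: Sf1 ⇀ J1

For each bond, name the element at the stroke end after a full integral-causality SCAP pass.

b4 stroke→Sf1  (Sf1 (Sf) sets flow on bond)
b0 stroke→J1  (J1: bond 4 brought flow, rest push out)
b3 stroke→J1  (1-jn J1 has f-setter on 4)
b1 stroke→TF1  (through TF1, causality passes straight; one stroke at TF1)
b2 stroke→J2  (J2 flow already set via bond 1)

bond 0 stroke at J1
bond 1 stroke at TF1
bond 2 stroke at J2
bond 3 stroke at J1
bond 4 stroke at Sf1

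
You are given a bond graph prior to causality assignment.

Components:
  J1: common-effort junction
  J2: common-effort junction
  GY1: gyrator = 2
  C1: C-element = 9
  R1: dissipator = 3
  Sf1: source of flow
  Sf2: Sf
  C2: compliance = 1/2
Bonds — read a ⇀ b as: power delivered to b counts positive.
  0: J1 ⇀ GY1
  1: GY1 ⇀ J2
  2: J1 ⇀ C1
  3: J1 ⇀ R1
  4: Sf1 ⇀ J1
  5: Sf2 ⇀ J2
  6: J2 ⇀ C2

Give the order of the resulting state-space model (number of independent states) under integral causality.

2  (C1, C2 all integral)

bond 4 stroke at Sf1  (Sf1 (Sf) sets flow on bond)
bond 5 stroke at Sf2  (source Sf2 imposes f)
bond 2 stroke at J1  (C1 outputs effort q/C1)
bond 0 stroke at GY1  (J1 effort already set via bond 2)
bond 3 stroke at R1  (J1: bond 2 brought effort, rest push out)
bond 1 stroke at GY1  (GY GY1: same side as bond 0)
bond 6 stroke at J2  (only one effort-in slot at J2)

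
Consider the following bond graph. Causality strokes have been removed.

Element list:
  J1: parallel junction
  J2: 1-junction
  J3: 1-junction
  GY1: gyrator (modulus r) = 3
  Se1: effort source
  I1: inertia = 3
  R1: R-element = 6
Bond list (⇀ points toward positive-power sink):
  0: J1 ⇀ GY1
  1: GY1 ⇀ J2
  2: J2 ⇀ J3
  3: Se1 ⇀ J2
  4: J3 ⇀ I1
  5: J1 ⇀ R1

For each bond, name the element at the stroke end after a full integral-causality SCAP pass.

bond 3 |J2  (Se1: effort source, stroke at far end)
bond 4 |I1  (I1 integral (f out))
bond 2 |J3  (J3 flow already set via bond 4)
bond 1 |J2  (J2: bond 2 brought flow, rest push out)
bond 0 |J1  (through GY1, causality inverts; strokes same side of GY1)
bond 5 |R1  (J1 effort already set via bond 0)

#0 stroke at J1
#1 stroke at J2
#2 stroke at J3
#3 stroke at J2
#4 stroke at I1
#5 stroke at R1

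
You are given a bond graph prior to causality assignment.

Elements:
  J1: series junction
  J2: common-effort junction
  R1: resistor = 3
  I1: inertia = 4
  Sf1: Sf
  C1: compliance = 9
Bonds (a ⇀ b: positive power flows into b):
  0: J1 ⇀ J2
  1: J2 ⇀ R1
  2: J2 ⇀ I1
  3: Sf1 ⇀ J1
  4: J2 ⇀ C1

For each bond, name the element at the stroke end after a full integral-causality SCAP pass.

b3 |Sf1  (source Sf1 imposes f)
b0 |J1  (common-f at J1 fixed by 3)
b2 |I1  (I1 outputs flow p/I1)
b4 |J2  (C1 integral (e out))
b1 |R1  (0-jn J2 has e-setter on 4)

b0 stroke→J1
b1 stroke→R1
b2 stroke→I1
b3 stroke→Sf1
b4 stroke→J2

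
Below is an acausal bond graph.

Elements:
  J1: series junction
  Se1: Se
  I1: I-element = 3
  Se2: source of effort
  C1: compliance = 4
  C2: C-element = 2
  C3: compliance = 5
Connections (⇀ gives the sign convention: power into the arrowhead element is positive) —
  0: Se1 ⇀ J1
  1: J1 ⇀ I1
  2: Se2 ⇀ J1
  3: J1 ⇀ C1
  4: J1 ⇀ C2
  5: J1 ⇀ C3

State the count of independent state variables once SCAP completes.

4  (C1, C2, C3, I1 all integral)

β0 →J1  (Se1: effort source, stroke at far end)
β2 →J1  (source Se2 imposes e)
β1 →I1  (I1: I, integral causality)
β3 →J1  (common-f at J1 fixed by 1)
β4 →J1  (1-jn J1 has f-setter on 1)
β5 →J1  (J1: bond 1 brought flow, rest push out)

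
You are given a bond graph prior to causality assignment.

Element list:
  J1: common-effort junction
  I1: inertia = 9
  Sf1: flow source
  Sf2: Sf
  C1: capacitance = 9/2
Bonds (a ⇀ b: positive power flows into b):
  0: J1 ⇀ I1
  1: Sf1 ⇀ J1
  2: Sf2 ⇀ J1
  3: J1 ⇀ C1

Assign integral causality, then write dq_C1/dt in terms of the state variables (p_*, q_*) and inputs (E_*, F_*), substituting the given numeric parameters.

dq_C1/dt = F_Sf1 + F_Sf2 - p_I1/9

bond 1 stroke at Sf1  (Sf1: flow source, stroke at near end)
bond 2 stroke at Sf2  (Sf2: flow source, stroke at near end)
bond 0 stroke at I1  (prefer integral on I1)
bond 3 stroke at J1  (J1 needs exactly one e-in)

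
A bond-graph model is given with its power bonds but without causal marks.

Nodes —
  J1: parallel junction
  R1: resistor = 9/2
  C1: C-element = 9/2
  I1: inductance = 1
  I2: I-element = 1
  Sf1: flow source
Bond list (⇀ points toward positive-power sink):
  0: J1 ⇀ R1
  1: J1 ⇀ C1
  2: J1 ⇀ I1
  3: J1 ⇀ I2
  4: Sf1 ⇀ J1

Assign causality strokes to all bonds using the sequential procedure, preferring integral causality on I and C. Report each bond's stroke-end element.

β4 |Sf1  (Sf1: flow source, stroke at near end)
β1 |J1  (prefer integral on C1)
β0 |R1  (J1 effort already set via bond 1)
β2 |I1  (J1: bond 1 brought effort, rest push out)
β3 |I2  (0-jn J1 has e-setter on 1)

b0 stroke at R1
b1 stroke at J1
b2 stroke at I1
b3 stroke at I2
b4 stroke at Sf1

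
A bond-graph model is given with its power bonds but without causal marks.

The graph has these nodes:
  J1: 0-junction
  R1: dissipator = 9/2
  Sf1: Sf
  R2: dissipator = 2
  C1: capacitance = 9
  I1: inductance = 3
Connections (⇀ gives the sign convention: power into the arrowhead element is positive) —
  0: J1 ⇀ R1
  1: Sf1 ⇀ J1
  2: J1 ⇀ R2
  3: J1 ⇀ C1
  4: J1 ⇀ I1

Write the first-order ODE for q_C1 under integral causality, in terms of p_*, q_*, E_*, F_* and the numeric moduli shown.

dq_C1/dt = F_Sf1 - p_I1/3 - 13*q_C1/162

#1 →Sf1  (Sf1: flow source, stroke at near end)
#3 →J1  (C1 outputs effort q/C1)
#0 →R1  (common-e at J1 fixed by 3)
#2 →R2  (common-e at J1 fixed by 3)
#4 →I1  (0-jn J1 has e-setter on 3)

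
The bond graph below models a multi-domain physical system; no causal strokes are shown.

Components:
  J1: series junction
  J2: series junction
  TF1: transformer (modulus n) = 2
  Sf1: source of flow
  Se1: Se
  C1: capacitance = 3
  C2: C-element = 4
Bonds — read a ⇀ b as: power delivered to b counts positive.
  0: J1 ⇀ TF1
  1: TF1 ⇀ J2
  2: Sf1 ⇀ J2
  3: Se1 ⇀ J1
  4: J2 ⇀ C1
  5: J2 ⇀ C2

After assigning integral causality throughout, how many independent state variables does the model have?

#2 stroke at Sf1  (source Sf1 imposes f)
#3 stroke at J1  (source Se1 imposes e)
#0 stroke at TF1  (closing 1-jn rule on J1)
#1 stroke at J2  (J2: bond 2 brought flow, rest push out)
#4 stroke at J2  (1-jn J2 has f-setter on 2)
#5 stroke at J2  (common-f at J2 fixed by 2)

2  (C1, C2 all integral)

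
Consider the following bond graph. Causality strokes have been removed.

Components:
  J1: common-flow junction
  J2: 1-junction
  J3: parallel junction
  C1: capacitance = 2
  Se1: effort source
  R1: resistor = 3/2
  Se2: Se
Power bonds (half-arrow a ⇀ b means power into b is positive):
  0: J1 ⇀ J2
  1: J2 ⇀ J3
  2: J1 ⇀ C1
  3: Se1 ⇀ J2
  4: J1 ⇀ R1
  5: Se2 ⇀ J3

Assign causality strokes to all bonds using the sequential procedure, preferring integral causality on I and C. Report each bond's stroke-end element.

#0 stroke at J1
#1 stroke at J2
#2 stroke at J1
#3 stroke at J2
#4 stroke at R1
#5 stroke at J3

bond 3 |J2  (source Se1 imposes e)
bond 5 |J3  (Se2: effort source, stroke at far end)
bond 1 |J2  (common-e at J3 fixed by 5)
bond 0 |J1  (J2 needs exactly one f-in)
bond 2 |J1  (C1 outputs effort q/C1)
bond 4 |R1  (closing 1-jn rule on J1)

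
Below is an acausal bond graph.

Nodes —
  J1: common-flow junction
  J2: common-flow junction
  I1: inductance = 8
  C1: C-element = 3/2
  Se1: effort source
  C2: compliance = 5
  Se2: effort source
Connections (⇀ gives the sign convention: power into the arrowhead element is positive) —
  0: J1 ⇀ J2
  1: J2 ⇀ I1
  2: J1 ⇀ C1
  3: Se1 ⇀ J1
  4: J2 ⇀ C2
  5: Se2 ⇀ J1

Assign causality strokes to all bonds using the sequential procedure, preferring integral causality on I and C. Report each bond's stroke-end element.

β0 stroke at J2
β1 stroke at I1
β2 stroke at J1
β3 stroke at J1
β4 stroke at J2
β5 stroke at J1

bond 3 →J1  (Se1 (Se) sets effort on bond)
bond 5 →J1  (source Se2 imposes e)
bond 1 →I1  (prefer integral on I1)
bond 0 →J2  (common-f at J2 fixed by 1)
bond 4 →J2  (J2 flow already set via bond 1)
bond 2 →J1  (J1: bond 0 brought flow, rest push out)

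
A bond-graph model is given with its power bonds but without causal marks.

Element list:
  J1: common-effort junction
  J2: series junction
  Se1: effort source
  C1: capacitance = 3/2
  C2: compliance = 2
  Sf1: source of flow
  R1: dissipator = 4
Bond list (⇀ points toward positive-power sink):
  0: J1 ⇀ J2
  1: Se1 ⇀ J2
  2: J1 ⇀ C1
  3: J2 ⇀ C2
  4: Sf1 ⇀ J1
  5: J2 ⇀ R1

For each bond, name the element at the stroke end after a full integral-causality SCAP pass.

β1 →J2  (source Se1 imposes e)
β4 →Sf1  (Sf1: flow source, stroke at near end)
β2 →J1  (prefer integral on C1)
β0 →J2  (J1 effort already set via bond 2)
β3 →J2  (C2 integral (e out))
β5 →R1  (only one flow-in slot at J2)

#0 →J2
#1 →J2
#2 →J1
#3 →J2
#4 →Sf1
#5 →R1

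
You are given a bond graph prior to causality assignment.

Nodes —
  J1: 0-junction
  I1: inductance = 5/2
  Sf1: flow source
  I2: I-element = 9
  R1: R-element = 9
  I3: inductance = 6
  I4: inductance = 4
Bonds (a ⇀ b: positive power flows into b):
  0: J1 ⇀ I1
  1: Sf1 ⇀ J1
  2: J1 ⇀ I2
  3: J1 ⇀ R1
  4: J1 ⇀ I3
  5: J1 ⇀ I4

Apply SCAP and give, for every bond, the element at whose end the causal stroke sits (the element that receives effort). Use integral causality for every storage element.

β0 stroke→I1
β1 stroke→Sf1
β2 stroke→I2
β3 stroke→J1
β4 stroke→I3
β5 stroke→I4

#1 stroke at Sf1  (Sf1 fixes flow; stroke at Sf1)
#0 stroke at I1  (I1: I, integral causality)
#2 stroke at I2  (prefer integral on I2)
#4 stroke at I3  (I3 outputs flow p/I3)
#5 stroke at I4  (prefer integral on I4)
#3 stroke at J1  (closing 0-jn rule on J1)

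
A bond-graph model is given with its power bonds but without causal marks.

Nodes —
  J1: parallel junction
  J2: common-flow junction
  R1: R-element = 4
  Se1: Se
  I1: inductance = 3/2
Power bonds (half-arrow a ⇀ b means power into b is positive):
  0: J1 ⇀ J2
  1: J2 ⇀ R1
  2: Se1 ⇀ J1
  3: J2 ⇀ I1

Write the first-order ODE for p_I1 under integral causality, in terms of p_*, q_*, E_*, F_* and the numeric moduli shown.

#2 |J1  (Se1 fixes effort; stroke away)
#0 |J2  (common-e at J1 fixed by 2)
#3 |I1  (I1 integral (f out))
#1 |J2  (common-f at J2 fixed by 3)

dp_I1/dt = E_Se1 - 8*p_I1/3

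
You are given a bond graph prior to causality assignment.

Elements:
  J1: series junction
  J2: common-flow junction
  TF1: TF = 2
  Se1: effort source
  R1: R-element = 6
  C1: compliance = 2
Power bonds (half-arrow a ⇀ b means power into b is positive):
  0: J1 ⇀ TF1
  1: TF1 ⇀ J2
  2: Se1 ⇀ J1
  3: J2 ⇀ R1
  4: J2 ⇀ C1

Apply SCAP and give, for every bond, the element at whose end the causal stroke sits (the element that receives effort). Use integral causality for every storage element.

#0 →TF1
#1 →J2
#2 →J1
#3 →R1
#4 →J2

b2 stroke→J1  (source Se1 imposes e)
b0 stroke→TF1  (closing 1-jn rule on J1)
b1 stroke→J2  (TF TF1: opposite of bond 0)
b4 stroke→J2  (C1 integral (e out))
b3 stroke→R1  (J2: last free bond brings flow in)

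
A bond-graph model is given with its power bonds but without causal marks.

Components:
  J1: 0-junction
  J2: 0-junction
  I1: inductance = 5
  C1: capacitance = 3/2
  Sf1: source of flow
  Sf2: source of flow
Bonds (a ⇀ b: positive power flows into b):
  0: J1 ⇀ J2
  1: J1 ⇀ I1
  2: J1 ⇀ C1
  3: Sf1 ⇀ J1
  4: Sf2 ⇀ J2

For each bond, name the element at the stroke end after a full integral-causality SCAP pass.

#3 |Sf1  (Sf1 fixes flow; stroke at Sf1)
#4 |Sf2  (Sf2 (Sf) sets flow on bond)
#0 |J2  (closing 0-jn rule on J2)
#1 |I1  (I1 integral (f out))
#2 |J1  (J1 needs exactly one e-in)

β0 stroke→J2
β1 stroke→I1
β2 stroke→J1
β3 stroke→Sf1
β4 stroke→Sf2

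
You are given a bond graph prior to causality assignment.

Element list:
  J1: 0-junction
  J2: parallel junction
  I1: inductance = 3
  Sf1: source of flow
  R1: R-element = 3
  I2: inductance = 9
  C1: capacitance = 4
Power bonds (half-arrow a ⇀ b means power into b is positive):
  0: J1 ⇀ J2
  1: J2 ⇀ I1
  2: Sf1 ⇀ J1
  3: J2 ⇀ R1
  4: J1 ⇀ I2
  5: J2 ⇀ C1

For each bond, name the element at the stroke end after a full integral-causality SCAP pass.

b2 stroke→Sf1  (Sf1: flow source, stroke at near end)
b1 stroke→I1  (I1: I, integral causality)
b4 stroke→I2  (I2 outputs flow p/I2)
b0 stroke→J1  (J1: last free bond brings effort in)
b5 stroke→J2  (prefer integral on C1)
b3 stroke→R1  (J2 effort already set via bond 5)

#0 stroke at J1
#1 stroke at I1
#2 stroke at Sf1
#3 stroke at R1
#4 stroke at I2
#5 stroke at J2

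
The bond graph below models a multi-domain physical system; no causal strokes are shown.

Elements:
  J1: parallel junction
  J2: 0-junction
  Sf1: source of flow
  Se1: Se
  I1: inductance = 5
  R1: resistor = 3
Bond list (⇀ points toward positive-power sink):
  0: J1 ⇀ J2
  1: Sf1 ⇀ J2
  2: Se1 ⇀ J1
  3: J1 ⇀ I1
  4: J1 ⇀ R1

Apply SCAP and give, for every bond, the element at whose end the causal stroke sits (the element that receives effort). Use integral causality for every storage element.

#0 →J2
#1 →Sf1
#2 →J1
#3 →I1
#4 →R1

β1 →Sf1  (Sf1 fixes flow; stroke at Sf1)
β2 →J1  (Se1 fixes effort; stroke away)
β0 →J2  (J1 effort already set via bond 2)
β3 →I1  (J1 effort already set via bond 2)
β4 →R1  (0-jn J1 has e-setter on 2)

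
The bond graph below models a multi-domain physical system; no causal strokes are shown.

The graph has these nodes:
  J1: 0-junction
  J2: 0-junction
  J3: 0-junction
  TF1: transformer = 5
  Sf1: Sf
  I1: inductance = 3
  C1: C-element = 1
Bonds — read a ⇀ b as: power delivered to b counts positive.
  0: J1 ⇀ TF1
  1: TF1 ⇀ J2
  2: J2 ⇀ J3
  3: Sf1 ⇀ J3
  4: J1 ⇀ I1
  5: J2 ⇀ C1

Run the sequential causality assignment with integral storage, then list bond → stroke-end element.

#3 →Sf1  (source Sf1 imposes f)
#2 →J3  (J3 needs exactly one e-in)
#4 →I1  (I1 outputs flow p/I1)
#0 →J1  (J1 needs exactly one e-in)
#1 →TF1  (TF1 one-in-one-out from 0)
#5 →J2  (J2 needs exactly one e-in)

β0 |J1
β1 |TF1
β2 |J3
β3 |Sf1
β4 |I1
β5 |J2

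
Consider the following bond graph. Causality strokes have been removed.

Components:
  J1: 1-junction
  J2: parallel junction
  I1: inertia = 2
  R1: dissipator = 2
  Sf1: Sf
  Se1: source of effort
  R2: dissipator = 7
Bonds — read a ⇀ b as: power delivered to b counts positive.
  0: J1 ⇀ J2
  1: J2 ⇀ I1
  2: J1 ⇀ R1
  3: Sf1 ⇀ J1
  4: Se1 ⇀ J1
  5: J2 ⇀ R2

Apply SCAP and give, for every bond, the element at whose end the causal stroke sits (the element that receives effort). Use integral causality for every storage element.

b3 |Sf1  (Sf1 fixes flow; stroke at Sf1)
b4 |J1  (Se1 fixes effort; stroke away)
b0 |J1  (1-jn J1 has f-setter on 3)
b2 |J1  (J1 flow already set via bond 3)
b1 |I1  (I1: I, integral causality)
b5 |J2  (J2: last free bond brings effort in)

β0 stroke→J1
β1 stroke→I1
β2 stroke→J1
β3 stroke→Sf1
β4 stroke→J1
β5 stroke→J2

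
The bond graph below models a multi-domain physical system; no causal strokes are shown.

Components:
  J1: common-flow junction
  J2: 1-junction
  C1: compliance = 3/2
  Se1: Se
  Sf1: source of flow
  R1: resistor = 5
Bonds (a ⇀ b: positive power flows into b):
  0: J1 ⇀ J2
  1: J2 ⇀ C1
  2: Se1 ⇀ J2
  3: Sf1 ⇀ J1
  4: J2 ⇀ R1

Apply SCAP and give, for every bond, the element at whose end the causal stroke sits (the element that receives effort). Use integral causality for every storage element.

bond 0 stroke at J1
bond 1 stroke at J2
bond 2 stroke at J2
bond 3 stroke at Sf1
bond 4 stroke at J2

β2 stroke at J2  (Se1 fixes effort; stroke away)
β3 stroke at Sf1  (Sf1: flow source, stroke at near end)
β0 stroke at J1  (1-jn J1 has f-setter on 3)
β1 stroke at J2  (1-jn J2 has f-setter on 0)
β4 stroke at J2  (common-f at J2 fixed by 0)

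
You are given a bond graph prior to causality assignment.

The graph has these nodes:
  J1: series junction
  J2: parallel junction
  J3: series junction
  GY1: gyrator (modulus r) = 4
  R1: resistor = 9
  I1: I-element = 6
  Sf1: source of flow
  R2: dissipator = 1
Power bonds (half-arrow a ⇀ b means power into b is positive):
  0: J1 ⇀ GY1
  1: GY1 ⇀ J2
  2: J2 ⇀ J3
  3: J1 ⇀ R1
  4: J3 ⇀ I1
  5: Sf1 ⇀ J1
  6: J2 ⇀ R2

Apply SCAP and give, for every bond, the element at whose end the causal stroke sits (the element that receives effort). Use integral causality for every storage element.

β5 →Sf1  (Sf1 fixes flow; stroke at Sf1)
β0 →J1  (1-jn J1 has f-setter on 5)
β3 →J1  (J1 flow already set via bond 5)
β1 →J2  (through GY1, causality inverts; strokes same side of GY1)
β2 →J3  (common-e at J2 fixed by 1)
β6 →R2  (0-jn J2 has e-setter on 1)
β4 →I1  (J3 needs exactly one f-in)

bond 0 |J1
bond 1 |J2
bond 2 |J3
bond 3 |J1
bond 4 |I1
bond 5 |Sf1
bond 6 |R2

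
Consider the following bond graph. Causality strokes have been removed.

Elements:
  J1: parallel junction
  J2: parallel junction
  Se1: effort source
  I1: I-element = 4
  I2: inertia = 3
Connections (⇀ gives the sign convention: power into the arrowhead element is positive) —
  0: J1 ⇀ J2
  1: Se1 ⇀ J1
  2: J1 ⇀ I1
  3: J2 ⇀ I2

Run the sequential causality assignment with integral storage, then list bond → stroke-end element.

bond 1 |J1  (Se1 fixes effort; stroke away)
bond 0 |J2  (common-e at J1 fixed by 1)
bond 2 |I1  (J1 effort already set via bond 1)
bond 3 |I2  (0-jn J2 has e-setter on 0)

bond 0 |J2
bond 1 |J1
bond 2 |I1
bond 3 |I2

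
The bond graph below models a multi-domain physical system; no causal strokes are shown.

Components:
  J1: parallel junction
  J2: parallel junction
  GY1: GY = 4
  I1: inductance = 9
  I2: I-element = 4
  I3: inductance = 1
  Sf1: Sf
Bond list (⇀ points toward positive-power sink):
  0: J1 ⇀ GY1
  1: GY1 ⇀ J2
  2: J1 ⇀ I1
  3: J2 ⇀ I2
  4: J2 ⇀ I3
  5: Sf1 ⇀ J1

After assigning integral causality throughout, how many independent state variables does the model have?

3  (I1, I2, I3 all integral)

#5 |Sf1  (Sf1 fixes flow; stroke at Sf1)
#2 |I1  (I1 integral (f out))
#0 |J1  (only one effort-in slot at J1)
#1 |J2  (GY1: gyrator matches bond 0)
#3 |I2  (J2: bond 1 brought effort, rest push out)
#4 |I3  (J2: bond 1 brought effort, rest push out)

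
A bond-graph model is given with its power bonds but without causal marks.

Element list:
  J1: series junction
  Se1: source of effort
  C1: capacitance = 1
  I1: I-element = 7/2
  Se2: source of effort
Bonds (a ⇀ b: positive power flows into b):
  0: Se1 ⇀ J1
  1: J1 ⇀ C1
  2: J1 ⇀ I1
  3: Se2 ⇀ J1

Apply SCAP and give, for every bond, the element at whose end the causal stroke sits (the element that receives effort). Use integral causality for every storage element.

b0 stroke→J1  (source Se1 imposes e)
b3 stroke→J1  (Se2: effort source, stroke at far end)
b1 stroke→J1  (C1 integral (e out))
b2 stroke→I1  (J1: last free bond brings flow in)

#0 stroke→J1
#1 stroke→J1
#2 stroke→I1
#3 stroke→J1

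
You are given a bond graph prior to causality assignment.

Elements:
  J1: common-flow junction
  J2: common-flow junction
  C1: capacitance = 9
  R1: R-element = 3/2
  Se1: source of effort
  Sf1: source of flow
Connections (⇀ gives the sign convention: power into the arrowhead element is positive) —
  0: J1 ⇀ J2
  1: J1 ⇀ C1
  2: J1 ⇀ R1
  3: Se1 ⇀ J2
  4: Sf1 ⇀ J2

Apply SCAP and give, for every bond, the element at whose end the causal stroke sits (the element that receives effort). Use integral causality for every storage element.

b0 →J2
b1 →J1
b2 →J1
b3 →J2
b4 →Sf1

bond 3 →J2  (Se1: effort source, stroke at far end)
bond 4 →Sf1  (Sf1 (Sf) sets flow on bond)
bond 0 →J2  (J2: bond 4 brought flow, rest push out)
bond 1 →J1  (1-jn J1 has f-setter on 0)
bond 2 →J1  (1-jn J1 has f-setter on 0)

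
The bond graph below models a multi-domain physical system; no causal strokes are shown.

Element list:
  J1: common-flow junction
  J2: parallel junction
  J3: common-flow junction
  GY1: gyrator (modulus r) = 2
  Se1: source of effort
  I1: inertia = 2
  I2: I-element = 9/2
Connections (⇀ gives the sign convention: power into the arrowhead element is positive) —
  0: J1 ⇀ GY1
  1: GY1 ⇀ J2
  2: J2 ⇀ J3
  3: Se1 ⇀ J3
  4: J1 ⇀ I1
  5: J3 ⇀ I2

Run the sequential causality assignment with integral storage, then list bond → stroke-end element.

#0 |J1
#1 |J2
#2 |J3
#3 |J3
#4 |I1
#5 |I2

bond 3 |J3  (Se1 (Se) sets effort on bond)
bond 4 |I1  (prefer integral on I1)
bond 0 |J1  (J1 flow already set via bond 4)
bond 1 |J2  (GY GY1: same side as bond 0)
bond 2 |J3  (J2: bond 1 brought effort, rest push out)
bond 5 |I2  (closing 1-jn rule on J3)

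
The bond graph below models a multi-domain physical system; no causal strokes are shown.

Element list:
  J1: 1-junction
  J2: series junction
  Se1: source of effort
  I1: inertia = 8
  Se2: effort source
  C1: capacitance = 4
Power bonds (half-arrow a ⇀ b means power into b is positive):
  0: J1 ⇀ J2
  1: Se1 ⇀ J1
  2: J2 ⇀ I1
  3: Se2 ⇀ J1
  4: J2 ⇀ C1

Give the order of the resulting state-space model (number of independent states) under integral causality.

β1 |J1  (Se1 fixes effort; stroke away)
β3 |J1  (source Se2 imposes e)
β0 |J2  (closing 1-jn rule on J1)
β2 |I1  (I1: I, integral causality)
β4 |J2  (J2: bond 2 brought flow, rest push out)

2  (C1, I1 all integral)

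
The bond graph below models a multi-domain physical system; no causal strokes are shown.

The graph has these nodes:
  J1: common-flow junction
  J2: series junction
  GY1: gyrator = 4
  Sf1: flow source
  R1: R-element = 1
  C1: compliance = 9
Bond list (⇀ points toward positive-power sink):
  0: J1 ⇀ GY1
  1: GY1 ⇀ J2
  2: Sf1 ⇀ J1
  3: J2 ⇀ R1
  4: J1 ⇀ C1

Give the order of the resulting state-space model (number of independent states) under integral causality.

β2 →Sf1  (Sf1 fixes flow; stroke at Sf1)
β0 →J1  (common-f at J1 fixed by 2)
β4 →J1  (J1 flow already set via bond 2)
β1 →J2  (through GY1, causality inverts; strokes same side of GY1)
β3 →R1  (J2 needs exactly one f-in)

1  (C1 all integral)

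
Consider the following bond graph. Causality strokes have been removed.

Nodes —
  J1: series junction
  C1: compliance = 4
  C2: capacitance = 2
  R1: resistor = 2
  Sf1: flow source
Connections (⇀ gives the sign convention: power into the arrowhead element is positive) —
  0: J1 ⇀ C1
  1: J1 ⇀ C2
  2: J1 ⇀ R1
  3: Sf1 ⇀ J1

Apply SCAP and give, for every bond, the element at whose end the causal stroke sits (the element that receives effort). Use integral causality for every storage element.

#0 →J1
#1 →J1
#2 →J1
#3 →Sf1

b3 stroke at Sf1  (Sf1 fixes flow; stroke at Sf1)
b0 stroke at J1  (J1 flow already set via bond 3)
b1 stroke at J1  (J1: bond 3 brought flow, rest push out)
b2 stroke at J1  (1-jn J1 has f-setter on 3)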